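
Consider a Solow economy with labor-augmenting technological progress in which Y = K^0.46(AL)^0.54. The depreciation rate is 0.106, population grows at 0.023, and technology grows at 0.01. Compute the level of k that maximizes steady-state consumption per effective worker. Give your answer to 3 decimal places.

k_gold ≈ 9.172

n + g + δ = 0.023 + 0.01 + 0.106 = 0.139.
Maximizing c = f(k) − (n+g+δ)·k gives f'(k) = n+g+δ, i.e. 0.46·k^(0.46−1) = 0.139, so k_gold = (0.46/0.139)^(1/0.54) ≈ 9.1725.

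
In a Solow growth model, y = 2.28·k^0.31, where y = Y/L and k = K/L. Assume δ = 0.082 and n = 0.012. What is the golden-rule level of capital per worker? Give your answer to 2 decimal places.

n + δ = 0.012 + 0.082 = 0.094.
Setting f'(k) = n+δ gives 0.31·2.28·k^(0.31−1) = 0.094, hence k_gold = (0.31·2.28/0.094)^(1/0.69) ≈ 18.6127.

k_gold ≈ 18.61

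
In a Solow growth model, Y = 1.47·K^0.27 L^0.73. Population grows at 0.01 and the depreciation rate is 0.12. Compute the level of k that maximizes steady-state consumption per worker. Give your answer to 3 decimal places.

k_gold ≈ 4.613

Capital per worker breaks even when investment replaces (n + δ)·k; here n + δ = 0.13.
Maximizing c = f(k) − (n+δ)·k gives f'(k) = n+δ, i.e. 0.27·1.47·k^(0.27−1) = 0.13, so k_gold = (0.27·1.47/0.13)^(1/0.73) ≈ 4.6134.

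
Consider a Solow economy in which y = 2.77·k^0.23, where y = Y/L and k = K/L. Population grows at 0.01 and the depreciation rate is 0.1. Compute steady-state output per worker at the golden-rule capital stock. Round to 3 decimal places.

The effective depreciation rate is n + δ = 0.01 + 0.1 = 0.11.
Setting f'(k) = n+δ gives 0.23·2.77·k^(0.23−1) = 0.11, hence k_gold = (0.23·2.77/0.11)^(1/0.77) ≈ 9.7874.
Output: y_gold = 2.77·k_gold^0.23 = 2.77·9.7874^0.23 ≈ 4.6809.

y_gold ≈ 4.681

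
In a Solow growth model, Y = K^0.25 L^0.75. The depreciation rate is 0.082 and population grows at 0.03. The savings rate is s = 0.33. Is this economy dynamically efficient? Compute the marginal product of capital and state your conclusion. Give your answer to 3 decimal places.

dynamically inefficient; MPK ≈ 0.085

n + δ = 0.03 + 0.082 = 0.112.
Steady-state k*: s·k^0.25 = 0.112·k gives k* = (0.33/0.112)^(1/0.75) ≈ 4.2240.
MPK = 0.25·4.2240^(-0.75) ≈ 0.0848.
MPK < n+δ = 0.112, so the economy is dynamically inefficient (over-saving).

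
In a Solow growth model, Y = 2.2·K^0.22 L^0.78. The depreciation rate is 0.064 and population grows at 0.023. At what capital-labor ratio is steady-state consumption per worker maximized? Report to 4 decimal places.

Break-even investment rate: n + δ = 0.023 + 0.064 = 0.087.
Golden rule sets MPK = n+δ: 0.22·2.2·k^(0.22−1) = 0.087, so k_gold = (0.22·2.2/0.087)^(1/0.78) ≈ 9.0271.

k_gold ≈ 9.0271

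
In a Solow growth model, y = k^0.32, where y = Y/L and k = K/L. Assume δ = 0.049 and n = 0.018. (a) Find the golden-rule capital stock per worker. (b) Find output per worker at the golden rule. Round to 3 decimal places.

(a) k_gold ≈ 9.969; (b) y_gold ≈ 2.087

The effective depreciation rate is n + δ = 0.018 + 0.049 = 0.067.
Golden rule sets MPK = n+δ: 0.32·k^(0.32−1) = 0.067, so k_gold = (0.32/0.067)^(1/0.68) ≈ 9.9687.
y_gold = 9.9687^0.32 ≈ 2.0872.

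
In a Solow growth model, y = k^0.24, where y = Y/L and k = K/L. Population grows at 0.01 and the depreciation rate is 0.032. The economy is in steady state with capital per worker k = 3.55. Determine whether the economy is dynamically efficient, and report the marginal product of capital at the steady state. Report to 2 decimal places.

dynamically efficient; MPK ≈ 0.09

The effective depreciation rate is n + δ = 0.01 + 0.032 = 0.042.
MPK = 0.24·k^(0.24−1) = 0.24·3.55^(-0.76) ≈ 0.0916.
MPK > 0.042, so the economy is dynamically efficient (under-saving).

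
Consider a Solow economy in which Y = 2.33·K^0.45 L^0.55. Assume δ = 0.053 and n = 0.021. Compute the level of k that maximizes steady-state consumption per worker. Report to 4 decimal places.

k_gold ≈ 123.9765

Capital per worker breaks even when investment replaces (n + δ)·k; here n + δ = 0.074.
Maximizing c = f(k) − (n+δ)·k gives f'(k) = n+δ, i.e. 0.45·2.33·k^(0.45−1) = 0.074, so k_gold = (0.45·2.33/0.074)^(1/0.55) ≈ 123.9765.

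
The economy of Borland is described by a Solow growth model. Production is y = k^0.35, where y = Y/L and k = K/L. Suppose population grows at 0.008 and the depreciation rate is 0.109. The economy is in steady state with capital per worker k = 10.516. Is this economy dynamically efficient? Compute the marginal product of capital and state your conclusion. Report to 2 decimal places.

Break-even investment rate: n + δ = 0.008 + 0.109 = 0.117.
MPK = 0.35·k^(0.35−1) = 0.35·10.516^(-0.65) ≈ 0.0758.
MPK < 0.117, so the economy is dynamically inefficient (over-saving).

dynamically inefficient; MPK ≈ 0.08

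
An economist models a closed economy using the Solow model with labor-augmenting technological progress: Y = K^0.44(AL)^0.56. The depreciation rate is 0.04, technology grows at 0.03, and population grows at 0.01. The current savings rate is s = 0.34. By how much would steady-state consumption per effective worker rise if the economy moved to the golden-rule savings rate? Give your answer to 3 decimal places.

The effective depreciation rate is n + g + δ = 0.01 + 0.03 + 0.04 = 0.08.
Current steady state (s = 0.34): k* = (0.34/0.08)^(1/0.56) ≈ 13.2472, y* = 13.2472^0.44 ≈ 3.1170, c* = (1−0.34)·3.1170 ≈ 2.0572.
Maximizing c = f(k) − (n+g+δ)·k gives f'(k) = n+g+δ, i.e. 0.44·k^(0.44−1) = 0.08, so k_gold = (0.44/0.08)^(1/0.56) ≈ 20.9931.
y_gold = 20.9931^0.44 ≈ 3.8169, c_gold = y_gold − 0.08·k_gold ≈ 2.1375.
Gain: Δc = 2.1375 − 2.0572 ≈ 0.0803.

Δc ≈ 0.080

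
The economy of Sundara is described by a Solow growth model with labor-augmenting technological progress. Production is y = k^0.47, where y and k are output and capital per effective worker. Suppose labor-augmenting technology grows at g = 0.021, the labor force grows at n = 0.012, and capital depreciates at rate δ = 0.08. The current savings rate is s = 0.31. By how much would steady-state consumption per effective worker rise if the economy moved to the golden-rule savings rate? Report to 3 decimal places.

Capital per effective worker breaks even when investment replaces (n + g + δ)·k; here n + g + δ = 0.113.
Current steady state (s = 0.31): k* = (0.31/0.113)^(1/0.53) ≈ 6.7135, y* = 6.7135^0.47 ≈ 2.4472, c* = (1−0.31)·2.4472 ≈ 1.6886.
Golden rule sets MPK = n+g+δ: 0.47·k^(0.47−1) = 0.113, so k_gold = (0.47/0.113)^(1/0.53) ≈ 14.7218.
y_gold = 14.7218^0.47 ≈ 3.5395, c_gold = y_gold − 0.113·k_gold ≈ 1.8759.
Gain: Δc = 1.8759 − 1.6886 ≈ 0.1874.

Δc ≈ 0.187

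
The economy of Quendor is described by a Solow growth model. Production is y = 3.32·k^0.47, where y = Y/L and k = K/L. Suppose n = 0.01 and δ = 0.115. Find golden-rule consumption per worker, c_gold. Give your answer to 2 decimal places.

c_gold ≈ 16.51

Capital per worker breaks even when investment replaces (n + δ)·k; here n + δ = 0.125.
At the golden rule the marginal product of capital equals n+δ: 0.47·3.32·k^(0.47−1) = 0.125. Solving, k_gold = (0.47·3.32/0.125)^(1/0.53) ≈ 117.0953.
y_gold = 3.32·117.0953^0.47 ≈ 31.1424.
c_gold = y_gold − (n+δ)·k_gold = 31.1424 − 0.125·117.0953 ≈ 16.5055.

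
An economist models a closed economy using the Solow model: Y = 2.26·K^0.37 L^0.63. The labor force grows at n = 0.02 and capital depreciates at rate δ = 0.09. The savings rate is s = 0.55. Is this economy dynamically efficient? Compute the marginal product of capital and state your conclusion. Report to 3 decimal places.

dynamically inefficient; MPK ≈ 0.074

The effective depreciation rate is n + δ = 0.02 + 0.09 = 0.11.
Steady-state k*: s·A·k^0.37 = 0.11·k gives k* = (0.55·2.26/0.11)^(1/0.63) ≈ 46.9411.
MPK = 0.37·2.26·46.9411^(-0.63) ≈ 0.0740.
MPK < n+δ = 0.11, so the economy is dynamically inefficient (over-saving).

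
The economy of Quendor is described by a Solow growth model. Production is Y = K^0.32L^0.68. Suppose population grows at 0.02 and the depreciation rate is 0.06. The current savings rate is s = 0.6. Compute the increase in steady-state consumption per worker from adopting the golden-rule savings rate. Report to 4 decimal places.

Δc ≈ 0.2733

The effective depreciation rate is n + δ = 0.02 + 0.06 = 0.08.
Current steady state (s = 0.6): k* = (0.6/0.08)^(1/0.68) ≈ 19.3577, y* = 19.3577^0.32 ≈ 2.5810, c* = (1−0.6)·2.5810 ≈ 1.0324.
At the golden rule the marginal product of capital equals n+δ: 0.32·k^(0.32−1) = 0.08. Solving, k_gold = (0.32/0.08)^(1/0.68) ≈ 7.6804.
y_gold = 7.6804^0.32 ≈ 1.9201, c_gold = y_gold − 0.08·k_gold ≈ 1.3057.
Gain: Δc = 1.3057 − 1.0324 ≈ 0.2733.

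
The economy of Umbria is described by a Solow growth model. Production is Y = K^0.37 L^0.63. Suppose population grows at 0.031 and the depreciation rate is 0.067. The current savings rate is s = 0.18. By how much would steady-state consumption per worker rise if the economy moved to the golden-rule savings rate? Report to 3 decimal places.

n + δ = 0.031 + 0.067 = 0.098.
Current steady state (s = 0.18): k* = (0.18/0.098)^(1/0.63) ≈ 2.6250, y* = 2.6250^0.37 ≈ 1.4291, c* = (1−0.18)·1.4291 ≈ 1.1719.
Setting f'(k) = n+δ gives 0.37·k^(0.37−1) = 0.098, hence k_gold = (0.37/0.098)^(1/0.63) ≈ 8.2382.
y_gold = 8.2382^0.37 ≈ 2.1820, c_gold = y_gold − 0.098·k_gold ≈ 1.3747.
Gain: Δc = 1.3747 − 1.1719 ≈ 0.2028.

Δc ≈ 0.203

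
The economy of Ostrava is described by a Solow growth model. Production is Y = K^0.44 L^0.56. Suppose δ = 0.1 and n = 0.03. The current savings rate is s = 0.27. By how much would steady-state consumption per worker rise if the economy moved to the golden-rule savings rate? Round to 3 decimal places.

n + δ = 0.03 + 0.1 = 0.13.
Current steady state (s = 0.27): k* = (0.27/0.13)^(1/0.56) ≈ 3.6883, y* = 3.6883^0.44 ≈ 1.7758, c* = (1−0.27)·1.7758 ≈ 1.2964.
Maximizing c = f(k) − (n+δ)·k gives f'(k) = n+δ, i.e. 0.44·k^(0.44−1) = 0.13, so k_gold = (0.44/0.13)^(1/0.56) ≈ 8.8217.
y_gold = 8.8217^0.44 ≈ 2.6064, c_gold = y_gold − 0.13·k_gold ≈ 1.4596.
Gain: Δc = 1.4596 − 1.2964 ≈ 0.1632.

Δc ≈ 0.163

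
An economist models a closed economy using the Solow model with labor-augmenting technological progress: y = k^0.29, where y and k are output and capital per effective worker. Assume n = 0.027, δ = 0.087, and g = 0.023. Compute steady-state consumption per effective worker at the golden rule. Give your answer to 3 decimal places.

Capital per effective worker breaks even when investment replaces (n + g + δ)·k; here n + g + δ = 0.137.
Setting f'(k) = n+g+δ gives 0.29·k^(0.29−1) = 0.137, hence k_gold = (0.29/0.137)^(1/0.71) ≈ 2.8754.
y_gold = 2.8754^0.29 ≈ 1.3584.
c_gold = y_gold − (n+g+δ)·k_gold = 1.3584 − 0.137·2.8754 ≈ 0.9645.

c_gold ≈ 0.964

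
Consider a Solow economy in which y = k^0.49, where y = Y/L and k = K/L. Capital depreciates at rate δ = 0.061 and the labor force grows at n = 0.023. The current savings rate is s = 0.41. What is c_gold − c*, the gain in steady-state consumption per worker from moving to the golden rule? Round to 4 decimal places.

Δc ≈ 0.0700

Break-even investment rate: n + δ = 0.023 + 0.061 = 0.084.
Current steady state (s = 0.41): k* = (0.41/0.084)^(1/0.51) ≈ 22.3877, y* = 22.3877^0.49 ≈ 4.5867, c* = (1−0.41)·4.5867 ≈ 2.7062.
Golden rule sets MPK = n+δ: 0.49·k^(0.49−1) = 0.084, so k_gold = (0.49/0.084)^(1/0.51) ≈ 31.7539.
y_gold = 31.7539^0.49 ≈ 5.4435, c_gold = y_gold − 0.084·k_gold ≈ 2.7762.
Gain: Δc = 2.7762 − 2.7062 ≈ 0.0700.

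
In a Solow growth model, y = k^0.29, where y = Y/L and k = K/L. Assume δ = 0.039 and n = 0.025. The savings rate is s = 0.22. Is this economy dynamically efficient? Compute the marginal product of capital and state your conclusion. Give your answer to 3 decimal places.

dynamically efficient; MPK ≈ 0.084

The effective depreciation rate is n + δ = 0.025 + 0.039 = 0.064.
Steady-state k*: s·k^0.29 = 0.064·k gives k* = (0.22/0.064)^(1/0.71) ≈ 5.6921.
MPK = 0.29·5.6921^(-0.71) ≈ 0.0844.
MPK > n+δ = 0.064, so the economy is dynamically efficient (under-saving).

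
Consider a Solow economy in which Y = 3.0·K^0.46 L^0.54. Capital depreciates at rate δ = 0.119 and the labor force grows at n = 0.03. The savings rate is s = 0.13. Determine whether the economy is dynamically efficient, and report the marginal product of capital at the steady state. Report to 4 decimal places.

dynamically efficient; MPK ≈ 0.5272

The effective depreciation rate is n + δ = 0.03 + 0.119 = 0.149.
Steady-state k*: s·A·k^0.46 = 0.149·k gives k* = (0.13·3.0/0.149)^(1/0.54) ≈ 5.9409.
MPK = 0.46·3.0·5.9409^(-0.54) ≈ 0.5272.
MPK > n+δ = 0.149, so the economy is dynamically efficient (under-saving).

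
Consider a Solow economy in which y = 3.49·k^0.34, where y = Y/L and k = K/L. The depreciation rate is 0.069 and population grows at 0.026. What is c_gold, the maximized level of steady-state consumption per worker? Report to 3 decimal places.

Break-even investment rate: n + δ = 0.026 + 0.069 = 0.095.
Golden rule sets MPK = n+δ: 0.34·3.49·k^(0.34−1) = 0.095, so k_gold = (0.34·3.49/0.095)^(1/0.66) ≈ 45.8655.
y_gold = 3.49·45.8655^0.34 ≈ 12.8154.
c_gold = y_gold − (n+δ)·k_gold = 12.8154 − 0.095·45.8655 ≈ 8.4581.

c_gold ≈ 8.458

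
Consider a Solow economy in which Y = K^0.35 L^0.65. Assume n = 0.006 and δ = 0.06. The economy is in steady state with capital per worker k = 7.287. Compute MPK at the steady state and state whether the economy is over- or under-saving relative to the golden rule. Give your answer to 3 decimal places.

n + δ = 0.006 + 0.06 = 0.066.
MPK = 0.35·k^(0.35−1) = 0.35·7.287^(-0.65) ≈ 0.0963.
MPK > 0.066, so the economy is dynamically efficient (under-saving).

under-saving; MPK ≈ 0.096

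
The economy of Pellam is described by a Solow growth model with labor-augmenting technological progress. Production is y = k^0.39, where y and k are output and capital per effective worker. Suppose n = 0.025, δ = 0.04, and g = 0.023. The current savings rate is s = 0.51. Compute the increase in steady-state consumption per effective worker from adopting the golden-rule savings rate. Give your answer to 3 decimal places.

n + g + δ = 0.025 + 0.023 + 0.04 = 0.088.
Current steady state (s = 0.51): k* = (0.51/0.088)^(1/0.61) ≈ 17.8223, y* = 17.8223^0.39 ≈ 3.0752, c* = (1−0.51)·3.0752 ≈ 1.5069.
Setting f'(k) = n+g+δ gives 0.39·k^(0.39−1) = 0.088, hence k_gold = (0.39/0.088)^(1/0.61) ≈ 11.4808.
y_gold = 11.4808^0.39 ≈ 2.5905, c_gold = y_gold − 0.088·k_gold ≈ 1.5802.
Gain: Δc = 1.5802 − 1.5069 ≈ 0.0734.

Δc ≈ 0.073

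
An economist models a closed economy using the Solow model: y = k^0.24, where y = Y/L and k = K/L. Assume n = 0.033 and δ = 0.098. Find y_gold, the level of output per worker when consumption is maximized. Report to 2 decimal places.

n + δ = 0.033 + 0.098 = 0.131.
Golden rule sets MPK = n+δ: 0.24·k^(0.24−1) = 0.131, so k_gold = (0.24/0.131)^(1/0.76) ≈ 2.2181.
Output: y_gold = k_gold^0.24 = 2.2181^0.24 ≈ 1.2107.

y_gold ≈ 1.21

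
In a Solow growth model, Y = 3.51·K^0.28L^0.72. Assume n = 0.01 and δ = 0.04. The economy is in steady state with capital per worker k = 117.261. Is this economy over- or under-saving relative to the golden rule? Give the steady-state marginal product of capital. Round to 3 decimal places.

over-saving; MPK ≈ 0.032

Capital per worker breaks even when investment replaces (n + δ)·k; here n + δ = 0.05.
MPK = 0.28·3.51·k^(0.28−1) = 0.28·3.51·117.261^(-0.72) ≈ 0.0318.
MPK < 0.05, so the economy is dynamically inefficient (over-saving).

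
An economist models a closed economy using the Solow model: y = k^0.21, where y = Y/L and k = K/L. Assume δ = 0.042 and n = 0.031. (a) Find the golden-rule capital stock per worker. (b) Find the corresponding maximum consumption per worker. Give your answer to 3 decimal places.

Capital per worker breaks even when investment replaces (n + δ)·k; here n + δ = 0.073.
Maximizing c = f(k) − (n+δ)·k gives f'(k) = n+δ, i.e. 0.21·k^(0.21−1) = 0.073, so k_gold = (0.21/0.073)^(1/0.79) ≈ 3.8096.
y_gold = 3.8096^0.21 ≈ 1.3243; c_gold = y_gold − 0.073·k_gold ≈ 1.0462.

(a) k_gold ≈ 3.810; (b) c_gold ≈ 1.046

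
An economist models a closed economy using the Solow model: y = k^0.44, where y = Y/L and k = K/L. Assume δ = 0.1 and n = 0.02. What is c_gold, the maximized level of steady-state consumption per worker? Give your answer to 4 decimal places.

c_gold ≈ 1.5543

The effective depreciation rate is n + δ = 0.02 + 0.1 = 0.12.
Golden rule sets MPK = n+δ: 0.44·k^(0.44−1) = 0.12, so k_gold = (0.44/0.12)^(1/0.56) ≈ 10.1772.
y_gold = 10.1772^0.44 ≈ 2.7756.
c_gold = y_gold − (n+δ)·k_gold = 2.7756 − 0.12·10.1772 ≈ 1.5543.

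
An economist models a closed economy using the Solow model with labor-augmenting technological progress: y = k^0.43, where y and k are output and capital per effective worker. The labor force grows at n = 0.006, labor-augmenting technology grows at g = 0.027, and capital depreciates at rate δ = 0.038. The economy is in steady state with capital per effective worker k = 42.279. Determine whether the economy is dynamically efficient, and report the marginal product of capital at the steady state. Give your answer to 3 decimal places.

dynamically inefficient; MPK ≈ 0.051

Capital per effective worker breaks even when investment replaces (n + g + δ)·k; here n + g + δ = 0.071.
MPK = 0.43·k^(0.43−1) = 0.43·42.279^(-0.57) ≈ 0.0509.
MPK < 0.071, so the economy is dynamically inefficient (over-saving).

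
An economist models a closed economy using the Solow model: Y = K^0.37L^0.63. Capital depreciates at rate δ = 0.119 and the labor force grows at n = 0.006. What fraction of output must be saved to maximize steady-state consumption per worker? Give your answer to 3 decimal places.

s_gold = 0.370

The effective depreciation rate is n + δ = 0.006 + 0.119 = 0.125.
At the golden rule MPK = n+δ, and in any Cobb-Douglas steady state s = (n+δ)·k/y = MPK·k/y = capital's share 0.37.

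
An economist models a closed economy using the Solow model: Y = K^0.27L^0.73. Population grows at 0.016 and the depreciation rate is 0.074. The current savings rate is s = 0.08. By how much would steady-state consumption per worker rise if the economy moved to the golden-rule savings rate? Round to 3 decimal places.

The effective depreciation rate is n + δ = 0.016 + 0.074 = 0.09.
Current steady state (s = 0.08): k* = (0.08/0.09)^(1/0.73) ≈ 0.8510, y* = 0.8510^0.27 ≈ 0.9574, c* = (1−0.08)·0.9574 ≈ 0.8808.
Maximizing c = f(k) − (n+δ)·k gives f'(k) = n+δ, i.e. 0.27·k^(0.27−1) = 0.09, so k_gold = (0.27/0.09)^(1/0.73) ≈ 4.5039.
y_gold = 4.5039^0.27 ≈ 1.5013, c_gold = y_gold − 0.09·k_gold ≈ 1.0960.
Gain: Δc = 1.0960 − 0.8808 ≈ 0.2152.

Δc ≈ 0.215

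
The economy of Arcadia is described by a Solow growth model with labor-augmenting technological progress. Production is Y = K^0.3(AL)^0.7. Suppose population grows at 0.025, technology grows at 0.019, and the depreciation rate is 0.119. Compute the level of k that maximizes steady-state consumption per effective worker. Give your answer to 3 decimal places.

Break-even investment rate: n + g + δ = 0.025 + 0.019 + 0.119 = 0.163.
Maximizing c = f(k) − (n+g+δ)·k gives f'(k) = n+g+δ, i.e. 0.3·k^(0.3−1) = 0.163, so k_gold = (0.3/0.163)^(1/0.7) ≈ 2.3904.

k_gold ≈ 2.390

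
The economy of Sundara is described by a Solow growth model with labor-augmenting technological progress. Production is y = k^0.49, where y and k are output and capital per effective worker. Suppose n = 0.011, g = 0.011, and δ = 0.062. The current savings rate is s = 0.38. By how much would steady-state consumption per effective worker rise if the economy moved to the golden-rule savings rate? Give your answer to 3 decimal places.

Δc ≈ 0.133

n + g + δ = 0.011 + 0.011 + 0.062 = 0.084.
Current steady state (s = 0.38): k* = (0.38/0.084)^(1/0.51) ≈ 19.2887, y* = 19.2887^0.49 ≈ 4.2638, c* = (1−0.38)·4.2638 ≈ 2.6436.
Golden rule sets MPK = n+g+δ: 0.49·k^(0.49−1) = 0.084, so k_gold = (0.49/0.084)^(1/0.51) ≈ 31.7539.
y_gold = 31.7539^0.49 ≈ 5.4435, c_gold = y_gold − 0.084·k_gold ≈ 2.7762.
Gain: Δc = 2.7762 − 2.6436 ≈ 0.1326.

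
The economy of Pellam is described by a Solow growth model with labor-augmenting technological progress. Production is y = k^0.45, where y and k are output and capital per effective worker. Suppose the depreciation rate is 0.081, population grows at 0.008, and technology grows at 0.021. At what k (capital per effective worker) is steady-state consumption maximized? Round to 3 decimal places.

k_gold ≈ 12.954

Capital per effective worker breaks even when investment replaces (n + g + δ)·k; here n + g + δ = 0.11.
At the golden rule the marginal product of capital equals n+g+δ: 0.45·k^(0.45−1) = 0.11. Solving, k_gold = (0.45/0.11)^(1/0.55) ≈ 12.9539.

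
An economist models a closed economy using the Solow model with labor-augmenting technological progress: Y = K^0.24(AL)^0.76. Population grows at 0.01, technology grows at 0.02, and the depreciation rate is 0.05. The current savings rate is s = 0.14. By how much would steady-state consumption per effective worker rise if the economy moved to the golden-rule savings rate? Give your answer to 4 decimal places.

Capital per effective worker breaks even when investment replaces (n + g + δ)·k; here n + g + δ = 0.08.
Current steady state (s = 0.14): k* = (0.14/0.08)^(1/0.76) ≈ 2.0883, y* = 2.0883^0.24 ≈ 1.1933, c* = (1−0.14)·1.1933 ≈ 1.0262.
Maximizing c = f(k) − (n+g+δ)·k gives f'(k) = n+g+δ, i.e. 0.24·k^(0.24−1) = 0.08, so k_gold = (0.24/0.08)^(1/0.76) ≈ 4.2442.
y_gold = 4.2442^0.24 ≈ 1.4147, c_gold = y_gold − 0.08·k_gold ≈ 1.0752.
Gain: Δc = 1.0752 − 1.0262 ≈ 0.0489.

Δc ≈ 0.0489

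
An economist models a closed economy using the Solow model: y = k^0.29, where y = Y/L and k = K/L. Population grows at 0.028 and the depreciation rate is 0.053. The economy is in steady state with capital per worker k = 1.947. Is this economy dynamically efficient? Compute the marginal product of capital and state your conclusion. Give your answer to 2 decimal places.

Capital per worker breaks even when investment replaces (n + δ)·k; here n + δ = 0.081.
MPK = 0.29·k^(0.29−1) = 0.29·1.947^(-0.71) ≈ 0.1807.
MPK > 0.081, so the economy is dynamically efficient (under-saving).

dynamically efficient; MPK ≈ 0.18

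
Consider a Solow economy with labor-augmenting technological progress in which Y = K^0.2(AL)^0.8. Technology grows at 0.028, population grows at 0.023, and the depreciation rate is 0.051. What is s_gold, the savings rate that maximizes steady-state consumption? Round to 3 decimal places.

s_gold = 0.200

The effective depreciation rate is n + g + δ = 0.023 + 0.028 + 0.051 = 0.102.
At the golden rule MPK = n+g+δ, and in any Cobb-Douglas steady state s = (n+g+δ)·k/y = MPK·k/y = capital's share 0.2.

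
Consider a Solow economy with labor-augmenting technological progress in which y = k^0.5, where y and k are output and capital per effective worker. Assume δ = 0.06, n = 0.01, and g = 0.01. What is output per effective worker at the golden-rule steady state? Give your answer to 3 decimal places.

y_gold ≈ 6.250

Break-even investment rate: n + g + δ = 0.01 + 0.01 + 0.06 = 0.08.
At the golden rule the marginal product of capital equals n+g+δ: 0.5·k^(0.5−1) = 0.08. Solving, k_gold = (0.5/0.08)^(1/0.5) ≈ 39.0625.
Output: y_gold = k_gold^0.5 = 39.0625^0.5 ≈ 6.2500.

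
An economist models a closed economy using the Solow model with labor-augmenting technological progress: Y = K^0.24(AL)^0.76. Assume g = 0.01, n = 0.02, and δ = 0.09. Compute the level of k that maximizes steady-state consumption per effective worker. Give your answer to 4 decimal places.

Break-even investment rate: n + g + δ = 0.02 + 0.01 + 0.09 = 0.12.
Golden rule sets MPK = n+g+δ: 0.24·k^(0.24−1) = 0.12, so k_gold = (0.24/0.12)^(1/0.76) ≈ 2.4894.

k_gold ≈ 2.4894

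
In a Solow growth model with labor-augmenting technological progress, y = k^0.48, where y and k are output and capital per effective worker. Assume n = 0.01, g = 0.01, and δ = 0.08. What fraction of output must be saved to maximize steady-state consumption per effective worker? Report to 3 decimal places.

Break-even investment rate: n + g + δ = 0.01 + 0.01 + 0.08 = 0.1.
At the golden rule MPK = n+g+δ, and in any Cobb-Douglas steady state s = (n+g+δ)·k/y = MPK·k/y = capital's share 0.48.

s_gold = 0.480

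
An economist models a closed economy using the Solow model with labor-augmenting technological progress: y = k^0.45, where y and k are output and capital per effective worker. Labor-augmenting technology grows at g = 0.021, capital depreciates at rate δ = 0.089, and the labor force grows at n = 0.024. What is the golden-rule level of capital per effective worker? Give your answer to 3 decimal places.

k_gold ≈ 9.048

n + g + δ = 0.024 + 0.021 + 0.089 = 0.134.
Setting f'(k) = n+g+δ gives 0.45·k^(0.45−1) = 0.134, hence k_gold = (0.45/0.134)^(1/0.55) ≈ 9.0481.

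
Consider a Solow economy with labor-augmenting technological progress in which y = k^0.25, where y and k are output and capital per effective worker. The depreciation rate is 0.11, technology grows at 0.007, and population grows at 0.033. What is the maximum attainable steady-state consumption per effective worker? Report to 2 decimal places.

Break-even investment rate: n + g + δ = 0.033 + 0.007 + 0.11 = 0.15.
Setting f'(k) = n+g+δ gives 0.25·k^(0.25−1) = 0.15, hence k_gold = (0.25/0.15)^(1/0.75) ≈ 1.9761.
y_gold = 1.9761^0.25 ≈ 1.1856.
c_gold = y_gold − (n+g+δ)·k_gold = 1.1856 − 0.15·1.9761 ≈ 0.8892.

c_gold ≈ 0.89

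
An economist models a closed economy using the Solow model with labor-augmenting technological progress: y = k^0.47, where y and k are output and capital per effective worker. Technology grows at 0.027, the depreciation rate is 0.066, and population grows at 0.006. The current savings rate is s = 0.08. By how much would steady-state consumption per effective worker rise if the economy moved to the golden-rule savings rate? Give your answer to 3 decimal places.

Δc ≈ 1.348

Capital per effective worker breaks even when investment replaces (n + g + δ)·k; here n + g + δ = 0.099.
Current steady state (s = 0.08): k* = (0.08/0.099)^(1/0.53) ≈ 0.6689, y* = 0.6689^0.47 ≈ 0.8278, c* = (1−0.08)·0.8278 ≈ 0.7616.
Setting f'(k) = n+g+δ gives 0.47·k^(0.47−1) = 0.099, hence k_gold = (0.47/0.099)^(1/0.53) ≈ 18.8949.
y_gold = 18.8949^0.47 ≈ 3.9800, c_gold = y_gold − 0.099·k_gold ≈ 2.1094.
Gain: Δc = 2.1094 − 0.7616 ≈ 1.3478.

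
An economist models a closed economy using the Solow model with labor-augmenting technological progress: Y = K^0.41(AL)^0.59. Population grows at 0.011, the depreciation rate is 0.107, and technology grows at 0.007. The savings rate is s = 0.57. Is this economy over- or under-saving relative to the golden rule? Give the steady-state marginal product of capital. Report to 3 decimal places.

over-saving; MPK ≈ 0.090

Capital per effective worker breaks even when investment replaces (n + g + δ)·k; here n + g + δ = 0.125.
Steady-state k*: s·k^0.41 = 0.125·k gives k* = (0.57/0.125)^(1/0.59) ≈ 13.0885.
MPK = 0.41·13.0885^(-0.59) ≈ 0.0899.
MPK < n+g+δ = 0.125, so the economy is dynamically inefficient (over-saving).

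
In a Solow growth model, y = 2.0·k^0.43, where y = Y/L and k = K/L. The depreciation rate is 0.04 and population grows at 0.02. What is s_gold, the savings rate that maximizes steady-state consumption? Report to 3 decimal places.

s_gold = 0.430

Capital per worker breaks even when investment replaces (n + δ)·k; here n + δ = 0.06.
At the golden rule MPK = n+δ, and in any Cobb-Douglas steady state s = (n+δ)·k/y = MPK·k/y = capital's share 0.43.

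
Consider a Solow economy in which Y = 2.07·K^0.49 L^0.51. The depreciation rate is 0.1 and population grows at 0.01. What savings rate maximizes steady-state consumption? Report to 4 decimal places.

n + δ = 0.01 + 0.1 = 0.11.
At the golden rule MPK = n+δ, and in any Cobb-Douglas steady state s = (n+δ)·k/y = MPK·k/y = capital's share 0.49.

s_gold = 0.4900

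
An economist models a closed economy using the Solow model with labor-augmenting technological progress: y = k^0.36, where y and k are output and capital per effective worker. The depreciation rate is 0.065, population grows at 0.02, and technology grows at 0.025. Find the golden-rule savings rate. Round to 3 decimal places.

s_gold = 0.360

The effective depreciation rate is n + g + δ = 0.02 + 0.025 + 0.065 = 0.11.
At the golden rule MPK = n+g+δ, and in any Cobb-Douglas steady state s = (n+g+δ)·k/y = MPK·k/y = capital's share 0.36.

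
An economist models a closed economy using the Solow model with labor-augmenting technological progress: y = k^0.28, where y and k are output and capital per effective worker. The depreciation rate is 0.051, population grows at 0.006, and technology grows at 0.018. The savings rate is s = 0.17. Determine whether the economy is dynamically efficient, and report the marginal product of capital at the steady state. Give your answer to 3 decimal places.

dynamically efficient; MPK ≈ 0.124

Break-even investment rate: n + g + δ = 0.006 + 0.018 + 0.051 = 0.075.
Steady-state k*: s·k^0.28 = 0.075·k gives k* = (0.17/0.075)^(1/0.72) ≈ 3.1160.
MPK = 0.28·3.1160^(-0.72) ≈ 0.1235.
MPK > n+g+δ = 0.075, so the economy is dynamically efficient (under-saving).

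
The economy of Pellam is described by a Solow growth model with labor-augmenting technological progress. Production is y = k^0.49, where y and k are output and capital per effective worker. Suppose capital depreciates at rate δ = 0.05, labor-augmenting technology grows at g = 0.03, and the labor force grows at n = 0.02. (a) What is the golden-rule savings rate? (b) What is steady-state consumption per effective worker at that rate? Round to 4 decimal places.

(a) s_gold = 0.4900; (b) c_gold ≈ 2.3480

Break-even investment rate: n + g + δ = 0.02 + 0.03 + 0.05 = 0.1.
For Cobb-Douglas, s_gold equals capital's share: s_gold = 0.49.
Maximizing c = f(k) − (n+g+δ)·k gives f'(k) = n+g+δ, i.e. 0.49·k^(0.49−1) = 0.1, so k_gold = (0.49/0.1)^(1/0.51) ≈ 22.5593.
y_gold = 22.5593^0.49 ≈ 4.6039; c_gold = (1−0.49)·y_gold ≈ 2.3480.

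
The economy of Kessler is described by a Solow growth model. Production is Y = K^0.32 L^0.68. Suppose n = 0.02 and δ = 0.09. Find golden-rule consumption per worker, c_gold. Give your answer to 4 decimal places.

Capital per worker breaks even when investment replaces (n + δ)·k; here n + δ = 0.11.
At the golden rule the marginal product of capital equals n+δ: 0.32·k^(0.32−1) = 0.11. Solving, k_gold = (0.32/0.11)^(1/0.68) ≈ 4.8083.
y_gold = 4.8083^0.32 ≈ 1.6529.
c_gold = y_gold − (n+δ)·k_gold = 1.6529 − 0.11·4.8083 ≈ 1.1240.

c_gold ≈ 1.1240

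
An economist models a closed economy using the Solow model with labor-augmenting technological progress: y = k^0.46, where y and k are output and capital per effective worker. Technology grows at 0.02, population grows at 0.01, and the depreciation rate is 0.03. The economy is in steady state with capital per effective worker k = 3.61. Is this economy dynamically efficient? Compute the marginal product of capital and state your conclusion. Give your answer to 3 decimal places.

Capital per effective worker breaks even when investment replaces (n + g + δ)·k; here n + g + δ = 0.06.
MPK = 0.46·k^(0.46−1) = 0.46·3.61^(-0.54) ≈ 0.2300.
MPK > 0.06, so the economy is dynamically efficient (under-saving).

dynamically efficient; MPK ≈ 0.230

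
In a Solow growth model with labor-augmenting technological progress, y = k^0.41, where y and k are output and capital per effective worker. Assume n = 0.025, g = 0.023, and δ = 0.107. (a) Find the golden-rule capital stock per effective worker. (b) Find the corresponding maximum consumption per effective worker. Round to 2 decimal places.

Capital per effective worker breaks even when investment replaces (n + g + δ)·k; here n + g + δ = 0.155.
At the golden rule the marginal product of capital equals n+g+δ: 0.41·k^(0.41−1) = 0.155. Solving, k_gold = (0.41/0.155)^(1/0.59) ≈ 5.2002.
y_gold = 5.2002^0.41 ≈ 1.9659; c_gold = y_gold − 0.155·k_gold ≈ 1.1599.

(a) k_gold ≈ 5.20; (b) c_gold ≈ 1.16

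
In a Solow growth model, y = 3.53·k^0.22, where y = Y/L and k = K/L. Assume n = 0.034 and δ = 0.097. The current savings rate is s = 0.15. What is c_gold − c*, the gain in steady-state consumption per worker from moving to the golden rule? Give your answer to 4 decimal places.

n + δ = 0.034 + 0.097 = 0.131.
Current steady state (s = 0.15): k* = (0.15·3.53/0.131)^(1/0.78) ≈ 5.9936, y* = 3.53·5.9936^0.22 ≈ 5.2344, c* = (1−0.15)·5.2344 ≈ 4.4492.
Maximizing c = f(k) − (n+δ)·k gives f'(k) = n+δ, i.e. 0.22·3.53·k^(0.22−1) = 0.131, so k_gold = (0.22·3.53/0.131)^(1/0.78) ≈ 9.7933.
y_gold = 3.53·9.7933^0.22 ≈ 5.8315, c_gold = y_gold − 0.131·k_gold ≈ 4.5486.
Gain: Δc = 4.5486 − 4.4492 ≈ 0.0993.

Δc ≈ 0.0993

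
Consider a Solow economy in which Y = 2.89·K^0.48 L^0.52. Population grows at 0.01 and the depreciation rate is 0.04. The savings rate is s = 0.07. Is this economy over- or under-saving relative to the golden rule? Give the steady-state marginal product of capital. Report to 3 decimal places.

under-saving; MPK ≈ 0.343

Capital per worker breaks even when investment replaces (n + δ)·k; here n + δ = 0.05.
Steady-state k*: s·A·k^0.48 = 0.05·k gives k* = (0.07·2.89/0.05)^(1/0.52) ≈ 14.7014.
MPK = 0.48·2.89·14.7014^(-0.52) ≈ 0.3429.
MPK > n+δ = 0.05, so the economy is dynamically efficient (under-saving).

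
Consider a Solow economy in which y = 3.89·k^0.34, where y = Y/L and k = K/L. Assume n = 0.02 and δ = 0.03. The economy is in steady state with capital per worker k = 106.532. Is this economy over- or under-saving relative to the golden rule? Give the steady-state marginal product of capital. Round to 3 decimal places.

under-saving; MPK ≈ 0.061

Capital per worker breaks even when investment replaces (n + δ)·k; here n + δ = 0.05.
MPK = 0.34·3.89·k^(0.34−1) = 0.34·3.89·106.532^(-0.66) ≈ 0.0607.
MPK > 0.05, so the economy is dynamically efficient (under-saving).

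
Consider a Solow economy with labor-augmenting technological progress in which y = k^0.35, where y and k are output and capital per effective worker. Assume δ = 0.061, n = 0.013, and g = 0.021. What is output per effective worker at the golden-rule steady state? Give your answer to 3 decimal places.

y_gold ≈ 2.018

Capital per effective worker breaks even when investment replaces (n + g + δ)·k; here n + g + δ = 0.095.
Maximizing c = f(k) − (n+g+δ)·k gives f'(k) = n+g+δ, i.e. 0.35·k^(0.35−1) = 0.095, so k_gold = (0.35/0.095)^(1/0.65) ≈ 7.4353.
Output: y_gold = k_gold^0.35 = 7.4353^0.35 ≈ 2.0182.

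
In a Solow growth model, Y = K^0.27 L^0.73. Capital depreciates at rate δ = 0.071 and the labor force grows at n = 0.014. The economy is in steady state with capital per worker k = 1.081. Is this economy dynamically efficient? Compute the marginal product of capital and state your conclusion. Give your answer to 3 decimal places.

dynamically efficient; MPK ≈ 0.255

Capital per worker breaks even when investment replaces (n + δ)·k; here n + δ = 0.085.
MPK = 0.27·k^(0.27−1) = 0.27·1.081^(-0.73) ≈ 0.2551.
MPK > 0.085, so the economy is dynamically efficient (under-saving).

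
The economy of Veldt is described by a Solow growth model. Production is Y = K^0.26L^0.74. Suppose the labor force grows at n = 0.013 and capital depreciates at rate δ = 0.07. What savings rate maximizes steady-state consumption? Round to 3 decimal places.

n + δ = 0.013 + 0.07 = 0.083.
At the golden rule MPK = n+δ, and in any Cobb-Douglas steady state s = (n+δ)·k/y = MPK·k/y = capital's share 0.26.

s_gold = 0.260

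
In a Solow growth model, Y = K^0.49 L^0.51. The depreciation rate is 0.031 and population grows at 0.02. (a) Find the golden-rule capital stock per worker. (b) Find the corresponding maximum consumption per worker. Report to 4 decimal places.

Capital per worker breaks even when investment replaces (n + δ)·k; here n + δ = 0.051.
At the golden rule the marginal product of capital equals n+δ: 0.49·k^(0.49−1) = 0.051. Solving, k_gold = (0.49/0.051)^(1/0.51) ≈ 84.4729.
y_gold = 84.4729^0.49 ≈ 8.7921; c_gold = y_gold − 0.051·k_gold ≈ 4.4840.

(a) k_gold ≈ 84.4729; (b) c_gold ≈ 4.4840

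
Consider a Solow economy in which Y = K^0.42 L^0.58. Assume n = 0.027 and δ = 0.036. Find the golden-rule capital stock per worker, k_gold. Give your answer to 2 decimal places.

k_gold ≈ 26.33

n + δ = 0.027 + 0.036 = 0.063.
At the golden rule the marginal product of capital equals n+δ: 0.42·k^(0.42−1) = 0.063. Solving, k_gold = (0.42/0.063)^(1/0.58) ≈ 26.3349.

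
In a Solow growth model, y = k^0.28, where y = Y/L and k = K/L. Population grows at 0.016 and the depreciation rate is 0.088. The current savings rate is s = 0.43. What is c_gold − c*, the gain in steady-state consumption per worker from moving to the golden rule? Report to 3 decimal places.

Break-even investment rate: n + δ = 0.016 + 0.088 = 0.104.
Current steady state (s = 0.43): k* = (0.43/0.104)^(1/0.72) ≈ 7.1806, y* = 7.1806^0.28 ≈ 1.7367, c* = (1−0.43)·1.7367 ≈ 0.9899.
Setting f'(k) = n+δ gives 0.28·k^(0.28−1) = 0.104, hence k_gold = (0.28/0.104)^(1/0.72) ≈ 3.9573.
y_gold = 3.9573^0.28 ≈ 1.4698, c_gold = y_gold − 0.104·k_gold ≈ 1.0583.
Gain: Δc = 1.0583 − 0.9899 ≈ 0.0684.

Δc ≈ 0.068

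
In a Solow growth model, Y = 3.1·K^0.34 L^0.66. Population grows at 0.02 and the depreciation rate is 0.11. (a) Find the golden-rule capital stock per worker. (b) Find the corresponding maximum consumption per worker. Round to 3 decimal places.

n + δ = 0.02 + 0.11 = 0.13.
Setting f'(k) = n+δ gives 0.34·3.1·k^(0.34−1) = 0.13, hence k_gold = (0.34·3.1/0.13)^(1/0.66) ≈ 23.8296.
y_gold = 3.1·23.8296^0.34 ≈ 9.1113; c_gold = y_gold − 0.13·k_gold ≈ 6.0135.

(a) k_gold ≈ 23.830; (b) c_gold ≈ 6.013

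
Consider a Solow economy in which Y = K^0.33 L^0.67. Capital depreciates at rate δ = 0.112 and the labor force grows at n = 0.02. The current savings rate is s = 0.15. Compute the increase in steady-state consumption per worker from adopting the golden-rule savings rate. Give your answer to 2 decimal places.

Δc ≈ 0.15

n + δ = 0.02 + 0.112 = 0.132.
Current steady state (s = 0.15): k* = (0.15/0.132)^(1/0.67) ≈ 1.2102, y* = 1.2102^0.33 ≈ 1.0650, c* = (1−0.15)·1.0650 ≈ 0.9052.
At the golden rule the marginal product of capital equals n+δ: 0.33·k^(0.33−1) = 0.132. Solving, k_gold = (0.33/0.132)^(1/0.67) ≈ 3.9259.
y_gold = 3.9259^0.33 ≈ 1.5704, c_gold = y_gold − 0.132·k_gold ≈ 1.0521.
Gain: Δc = 1.0521 − 0.9052 ≈ 0.1469.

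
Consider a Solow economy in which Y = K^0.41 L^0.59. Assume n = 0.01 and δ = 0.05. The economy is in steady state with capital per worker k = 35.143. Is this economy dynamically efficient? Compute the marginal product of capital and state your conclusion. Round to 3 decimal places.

Break-even investment rate: n + δ = 0.01 + 0.05 = 0.06.
MPK = 0.41·k^(0.41−1) = 0.41·35.143^(-0.59) ≈ 0.0502.
MPK < 0.06, so the economy is dynamically inefficient (over-saving).

dynamically inefficient; MPK ≈ 0.050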